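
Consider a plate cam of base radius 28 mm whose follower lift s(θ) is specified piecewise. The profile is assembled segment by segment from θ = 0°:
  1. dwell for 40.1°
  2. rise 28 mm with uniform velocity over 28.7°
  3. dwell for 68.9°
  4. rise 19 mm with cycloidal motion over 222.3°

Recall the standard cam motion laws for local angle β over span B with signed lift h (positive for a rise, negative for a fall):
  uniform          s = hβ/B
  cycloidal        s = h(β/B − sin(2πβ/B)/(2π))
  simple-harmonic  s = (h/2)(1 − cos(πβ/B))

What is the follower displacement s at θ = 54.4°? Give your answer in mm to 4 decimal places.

seg 1 [0°–40.1°] dwell: s stays 0.0000
seg 2 [40.1°–68.8°] uniform, h=28: θ=54.4° here. β=14.3, B=28.7. 28·14.3/28.7 = 13.9512 → s = 13.9512

13.9512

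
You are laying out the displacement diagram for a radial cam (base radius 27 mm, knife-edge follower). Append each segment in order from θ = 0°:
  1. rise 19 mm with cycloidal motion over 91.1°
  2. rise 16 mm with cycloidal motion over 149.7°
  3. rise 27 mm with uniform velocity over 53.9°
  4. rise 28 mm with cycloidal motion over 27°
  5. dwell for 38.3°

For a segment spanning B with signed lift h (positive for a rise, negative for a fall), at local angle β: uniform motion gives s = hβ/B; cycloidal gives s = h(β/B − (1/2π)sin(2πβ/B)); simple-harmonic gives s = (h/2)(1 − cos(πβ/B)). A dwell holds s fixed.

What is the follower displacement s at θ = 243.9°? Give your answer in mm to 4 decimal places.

seg 1 [0°–91.1°] cycloidal, h=19: full span → s += 19 → s = 19.0000
seg 2 [91.1°–240.8°] cycloidal, h=16: full span → s += 16 → s = 35.0000
seg 3 [240.8°–294.7°] uniform, h=27: θ=243.9° here. β=3.1, B=53.9. 27·3.1/53.9 = 1.5529 → s = 36.5529

36.5529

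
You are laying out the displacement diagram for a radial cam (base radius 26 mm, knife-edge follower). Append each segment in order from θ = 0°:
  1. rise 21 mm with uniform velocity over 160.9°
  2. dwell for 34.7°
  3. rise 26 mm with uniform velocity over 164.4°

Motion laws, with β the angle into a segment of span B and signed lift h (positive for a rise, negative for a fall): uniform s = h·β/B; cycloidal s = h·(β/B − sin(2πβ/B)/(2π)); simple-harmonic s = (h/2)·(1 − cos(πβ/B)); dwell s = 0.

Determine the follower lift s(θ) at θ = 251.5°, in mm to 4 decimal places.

seg 1 [0°–160.9°] uniform, h=21: full span → s += 21 → s = 21.0000
seg 2 [160.9°–195.6°] dwell: s stays 21.0000
seg 3 [195.6°–360°] uniform, h=26: θ=251.5° here. β=55.9, B=164.4. 26·55.9/164.4 = 8.8406 → s = 29.8406

29.8406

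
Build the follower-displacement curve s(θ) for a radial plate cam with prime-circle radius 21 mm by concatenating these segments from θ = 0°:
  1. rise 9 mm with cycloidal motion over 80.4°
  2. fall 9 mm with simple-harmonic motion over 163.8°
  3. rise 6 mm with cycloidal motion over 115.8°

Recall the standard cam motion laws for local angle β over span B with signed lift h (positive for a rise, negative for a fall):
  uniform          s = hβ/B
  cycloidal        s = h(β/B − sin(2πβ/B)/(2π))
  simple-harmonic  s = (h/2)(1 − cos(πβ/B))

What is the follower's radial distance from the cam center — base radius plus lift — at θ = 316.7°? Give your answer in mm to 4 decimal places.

seg 1 [0°–80.4°] cycloidal, h=9: full span → s += 9 → s = 9.0000
seg 2 [80.4°–244.2°] simple-harmonic, h=-9: full span → s += -9 → s = 0.0000
seg 3 [244.2°–360°] cycloidal, h=6: θ=316.7° here. β=72.5, B=115.8. 6·(0.6261 − sin(2π·0.6261)/(2π)) = 4.4363 → s = 4.4363
radial distance = base radius + s = 21 + 4.4363 = 25.4363

25.4363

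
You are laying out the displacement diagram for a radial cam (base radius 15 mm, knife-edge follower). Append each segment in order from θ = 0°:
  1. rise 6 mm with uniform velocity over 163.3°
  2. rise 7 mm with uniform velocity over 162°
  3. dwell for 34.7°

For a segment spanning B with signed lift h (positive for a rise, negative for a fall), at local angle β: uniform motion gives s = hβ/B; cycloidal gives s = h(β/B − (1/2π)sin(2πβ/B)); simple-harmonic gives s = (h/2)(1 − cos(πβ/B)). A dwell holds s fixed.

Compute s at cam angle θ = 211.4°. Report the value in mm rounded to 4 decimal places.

seg 1 [0°–163.3°] uniform, h=6: full span → s += 6 → s = 6.0000
seg 2 [163.3°–325.3°] uniform, h=7: θ=211.4° here. β=48.1, B=162. 7·48.1/162 = 2.0784 → s = 8.0784

8.0784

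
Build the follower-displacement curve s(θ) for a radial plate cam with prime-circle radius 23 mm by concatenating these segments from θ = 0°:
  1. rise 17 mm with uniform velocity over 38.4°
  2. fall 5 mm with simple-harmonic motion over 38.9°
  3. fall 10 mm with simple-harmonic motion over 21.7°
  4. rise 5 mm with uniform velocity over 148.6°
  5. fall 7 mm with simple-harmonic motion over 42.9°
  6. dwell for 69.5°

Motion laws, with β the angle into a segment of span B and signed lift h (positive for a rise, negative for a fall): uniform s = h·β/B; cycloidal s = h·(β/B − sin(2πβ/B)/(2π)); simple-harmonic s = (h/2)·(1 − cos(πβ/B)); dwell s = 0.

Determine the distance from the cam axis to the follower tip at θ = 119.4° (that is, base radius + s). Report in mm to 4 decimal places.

seg 1 [0°–38.4°] uniform, h=17: full span → s += 17 → s = 17.0000
seg 2 [38.4°–77.3°] simple-harmonic, h=-5: full span → s += -5 → s = 12.0000
seg 3 [77.3°–99°] simple-harmonic, h=-10: full span → s += -10 → s = 2.0000
seg 4 [99°–247.6°] uniform, h=5: θ=119.4° here. β=20.4, B=148.6. 5·20.4/148.6 = 0.6864 → s = 2.6864
radial distance = base radius + s = 23 + 2.6864 = 25.6864

25.6864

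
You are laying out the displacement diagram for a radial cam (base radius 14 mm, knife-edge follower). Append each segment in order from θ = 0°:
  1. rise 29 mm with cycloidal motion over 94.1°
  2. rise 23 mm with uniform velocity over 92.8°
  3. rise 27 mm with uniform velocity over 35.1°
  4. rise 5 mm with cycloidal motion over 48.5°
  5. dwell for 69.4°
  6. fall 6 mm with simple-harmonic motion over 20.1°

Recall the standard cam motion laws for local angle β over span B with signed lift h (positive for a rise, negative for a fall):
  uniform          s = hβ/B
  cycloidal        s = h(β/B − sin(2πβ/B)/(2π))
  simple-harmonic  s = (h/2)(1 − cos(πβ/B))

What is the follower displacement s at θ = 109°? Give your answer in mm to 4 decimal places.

seg 1 [0°–94.1°] cycloidal, h=29: full span → s += 29 → s = 29.0000
seg 2 [94.1°–186.9°] uniform, h=23: θ=109° here. β=14.9, B=92.8. 23·14.9/92.8 = 3.6929 → s = 32.6929

32.6929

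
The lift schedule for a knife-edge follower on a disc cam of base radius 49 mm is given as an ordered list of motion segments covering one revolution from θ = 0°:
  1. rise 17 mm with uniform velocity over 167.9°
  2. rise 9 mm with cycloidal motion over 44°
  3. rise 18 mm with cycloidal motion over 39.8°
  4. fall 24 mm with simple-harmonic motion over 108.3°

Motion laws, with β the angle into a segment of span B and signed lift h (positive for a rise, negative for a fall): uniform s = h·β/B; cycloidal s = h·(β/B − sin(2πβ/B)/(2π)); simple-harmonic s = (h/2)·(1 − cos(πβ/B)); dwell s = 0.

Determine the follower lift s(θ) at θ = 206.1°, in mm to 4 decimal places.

seg 1 [0°–167.9°] uniform, h=17: full span → s += 17 → s = 17.0000
seg 2 [167.9°–211.9°] cycloidal, h=9: θ=206.1° here. β=38.2, B=44. 9·(0.8682 − sin(2π·0.8682)/(2π)) = 8.8689 → s = 25.8689

25.8689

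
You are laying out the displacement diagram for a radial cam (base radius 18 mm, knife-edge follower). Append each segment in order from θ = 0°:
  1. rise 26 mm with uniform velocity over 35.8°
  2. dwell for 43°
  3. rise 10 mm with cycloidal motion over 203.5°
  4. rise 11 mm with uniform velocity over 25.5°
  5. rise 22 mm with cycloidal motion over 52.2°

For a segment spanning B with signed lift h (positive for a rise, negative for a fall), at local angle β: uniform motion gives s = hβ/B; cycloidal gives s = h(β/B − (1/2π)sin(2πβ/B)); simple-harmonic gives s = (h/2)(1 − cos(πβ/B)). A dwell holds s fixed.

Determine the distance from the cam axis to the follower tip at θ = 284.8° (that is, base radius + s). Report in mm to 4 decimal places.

seg 1 [0°–35.8°] uniform, h=26: full span → s += 26 → s = 26.0000
seg 2 [35.8°–78.8°] dwell: s stays 26.0000
seg 3 [78.8°–282.3°] cycloidal, h=10: full span → s += 10 → s = 36.0000
seg 4 [282.3°–307.8°] uniform, h=11: θ=284.8° here. β=2.5, B=25.5. 11·2.5/25.5 = 1.0784 → s = 37.0784
radial distance = base radius + s = 18 + 37.0784 = 55.0784

55.0784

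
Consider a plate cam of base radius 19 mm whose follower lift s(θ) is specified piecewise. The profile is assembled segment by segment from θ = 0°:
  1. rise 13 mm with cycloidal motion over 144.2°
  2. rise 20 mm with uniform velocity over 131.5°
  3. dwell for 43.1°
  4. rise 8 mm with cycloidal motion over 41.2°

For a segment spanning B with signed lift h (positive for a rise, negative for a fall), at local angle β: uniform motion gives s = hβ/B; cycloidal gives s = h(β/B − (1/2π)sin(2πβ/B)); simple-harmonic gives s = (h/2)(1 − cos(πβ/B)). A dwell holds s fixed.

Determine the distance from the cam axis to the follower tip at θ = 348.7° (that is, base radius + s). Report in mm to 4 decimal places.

seg 1 [0°–144.2°] cycloidal, h=13: full span → s += 13 → s = 13.0000
seg 2 [144.2°–275.7°] uniform, h=20: full span → s += 20 → s = 33.0000
seg 3 [275.7°–318.8°] dwell: s stays 33.0000
seg 4 [318.8°–360°] cycloidal, h=8: θ=348.7° here. β=29.9, B=41.2. 8·(0.7257 − sin(2π·0.7257)/(2π)) = 7.0643 → s = 40.0643
radial distance = base radius + s = 19 + 40.0643 = 59.0643

59.0643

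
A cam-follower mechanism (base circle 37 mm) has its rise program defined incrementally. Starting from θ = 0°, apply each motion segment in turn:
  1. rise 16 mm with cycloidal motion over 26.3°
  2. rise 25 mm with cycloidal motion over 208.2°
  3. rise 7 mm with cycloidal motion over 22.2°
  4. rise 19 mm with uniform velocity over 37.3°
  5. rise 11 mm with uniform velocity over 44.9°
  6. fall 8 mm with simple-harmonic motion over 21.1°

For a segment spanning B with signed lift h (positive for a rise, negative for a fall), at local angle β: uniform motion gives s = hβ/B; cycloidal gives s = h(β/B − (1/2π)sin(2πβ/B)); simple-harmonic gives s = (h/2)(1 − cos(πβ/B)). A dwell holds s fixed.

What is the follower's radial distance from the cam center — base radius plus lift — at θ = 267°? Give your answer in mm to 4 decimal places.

seg 1 [0°–26.3°] cycloidal, h=16: full span → s += 16 → s = 16.0000
seg 2 [26.3°–234.5°] cycloidal, h=25: full span → s += 25 → s = 41.0000
seg 3 [234.5°–256.7°] cycloidal, h=7: full span → s += 7 → s = 48.0000
seg 4 [256.7°–294°] uniform, h=19: θ=267° here. β=10.3, B=37.3. 19·10.3/37.3 = 5.2466 → s = 53.2466
radial distance = base radius + s = 37 + 53.2466 = 90.2466

90.2466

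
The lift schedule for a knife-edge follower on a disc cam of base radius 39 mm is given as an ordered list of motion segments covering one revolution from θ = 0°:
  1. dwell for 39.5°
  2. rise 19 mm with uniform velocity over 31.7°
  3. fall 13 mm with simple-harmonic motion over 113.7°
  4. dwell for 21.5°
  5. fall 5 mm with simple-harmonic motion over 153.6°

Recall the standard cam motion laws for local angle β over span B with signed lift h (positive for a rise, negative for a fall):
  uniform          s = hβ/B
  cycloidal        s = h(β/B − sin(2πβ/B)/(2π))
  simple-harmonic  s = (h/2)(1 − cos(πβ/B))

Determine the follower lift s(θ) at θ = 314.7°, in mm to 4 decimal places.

seg 1 [0°–39.5°] dwell: s stays 0.0000
seg 2 [39.5°–71.2°] uniform, h=19: full span → s += 19 → s = 19.0000
seg 3 [71.2°–184.9°] simple-harmonic, h=-13: full span → s += -13 → s = 6.0000
seg 4 [184.9°–206.4°] dwell: s stays 6.0000
seg 5 [206.4°–360°] simple-harmonic, h=-5: θ=314.7° here. β=108.3, B=153.6. -5/2·(1 − cos(π·0.7051)) = -4.0015 → s = 1.9985

1.9985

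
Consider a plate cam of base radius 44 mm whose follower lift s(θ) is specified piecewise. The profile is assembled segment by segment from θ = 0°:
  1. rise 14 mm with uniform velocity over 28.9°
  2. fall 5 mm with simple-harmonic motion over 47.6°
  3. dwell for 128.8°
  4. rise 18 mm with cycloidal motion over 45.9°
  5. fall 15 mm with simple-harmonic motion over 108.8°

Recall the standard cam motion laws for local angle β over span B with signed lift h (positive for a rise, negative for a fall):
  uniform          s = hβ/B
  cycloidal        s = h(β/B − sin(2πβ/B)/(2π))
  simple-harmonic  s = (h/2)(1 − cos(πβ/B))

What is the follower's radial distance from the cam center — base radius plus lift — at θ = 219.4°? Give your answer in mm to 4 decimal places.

seg 1 [0°–28.9°] uniform, h=14: full span → s += 14 → s = 14.0000
seg 2 [28.9°–76.5°] simple-harmonic, h=-5: full span → s += -5 → s = 9.0000
seg 3 [76.5°–205.3°] dwell: s stays 9.0000
seg 4 [205.3°–251.2°] cycloidal, h=18: θ=219.4° here. β=14.1, B=45.9. 18·(0.3072 − sin(2π·0.3072)/(2π)) = 2.8476 → s = 11.8476
radial distance = base radius + s = 44 + 11.8476 = 55.8476

55.8476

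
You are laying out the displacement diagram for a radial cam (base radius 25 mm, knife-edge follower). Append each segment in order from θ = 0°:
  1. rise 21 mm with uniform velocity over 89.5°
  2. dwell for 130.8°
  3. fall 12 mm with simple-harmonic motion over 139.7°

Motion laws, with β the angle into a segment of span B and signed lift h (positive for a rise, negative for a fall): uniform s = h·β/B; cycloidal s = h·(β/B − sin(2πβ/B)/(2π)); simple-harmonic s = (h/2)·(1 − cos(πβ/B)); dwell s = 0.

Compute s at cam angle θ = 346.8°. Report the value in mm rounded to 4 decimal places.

seg 1 [0°–89.5°] uniform, h=21: full span → s += 21 → s = 21.0000
seg 2 [89.5°–220.3°] dwell: s stays 21.0000
seg 3 [220.3°–360°] simple-harmonic, h=-12: θ=346.8° here. β=126.5, B=139.7. -12/2·(1 − cos(π·0.9055)) = -11.7376 → s = 9.2624

9.2624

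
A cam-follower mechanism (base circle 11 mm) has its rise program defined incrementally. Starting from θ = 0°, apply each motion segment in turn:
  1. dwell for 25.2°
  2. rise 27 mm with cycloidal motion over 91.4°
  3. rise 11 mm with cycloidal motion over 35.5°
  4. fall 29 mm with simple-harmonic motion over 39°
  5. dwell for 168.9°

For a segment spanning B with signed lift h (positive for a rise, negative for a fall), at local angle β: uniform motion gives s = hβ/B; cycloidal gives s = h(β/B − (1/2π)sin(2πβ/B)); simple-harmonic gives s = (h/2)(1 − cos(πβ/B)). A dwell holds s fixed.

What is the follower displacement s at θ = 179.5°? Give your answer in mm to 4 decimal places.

seg 1 [0°–25.2°] dwell: s stays 0.0000
seg 2 [25.2°–116.6°] cycloidal, h=27: full span → s += 27 → s = 27.0000
seg 3 [116.6°–152.1°] cycloidal, h=11: full span → s += 11 → s = 38.0000
seg 4 [152.1°–191.1°] simple-harmonic, h=-29: θ=179.5° here. β=27.4, B=39. -29/2·(1 − cos(π·0.7026)) = -23.1171 → s = 14.8829

14.8829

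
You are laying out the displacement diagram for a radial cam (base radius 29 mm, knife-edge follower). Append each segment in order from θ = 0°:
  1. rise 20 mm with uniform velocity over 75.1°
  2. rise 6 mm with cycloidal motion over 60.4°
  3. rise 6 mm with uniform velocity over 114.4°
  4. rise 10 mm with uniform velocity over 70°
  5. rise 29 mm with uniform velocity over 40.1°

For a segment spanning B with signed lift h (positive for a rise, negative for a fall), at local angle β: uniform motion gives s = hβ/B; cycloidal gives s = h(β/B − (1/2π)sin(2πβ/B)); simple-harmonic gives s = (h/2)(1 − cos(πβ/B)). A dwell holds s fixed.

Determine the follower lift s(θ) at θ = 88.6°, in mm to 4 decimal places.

seg 1 [0°–75.1°] uniform, h=20: full span → s += 20 → s = 20.0000
seg 2 [75.1°–135.5°] cycloidal, h=6: θ=88.6° here. β=13.5, B=60.4. 6·(0.2235 − sin(2π·0.2235)/(2π)) = 0.3993 → s = 20.3993

20.3993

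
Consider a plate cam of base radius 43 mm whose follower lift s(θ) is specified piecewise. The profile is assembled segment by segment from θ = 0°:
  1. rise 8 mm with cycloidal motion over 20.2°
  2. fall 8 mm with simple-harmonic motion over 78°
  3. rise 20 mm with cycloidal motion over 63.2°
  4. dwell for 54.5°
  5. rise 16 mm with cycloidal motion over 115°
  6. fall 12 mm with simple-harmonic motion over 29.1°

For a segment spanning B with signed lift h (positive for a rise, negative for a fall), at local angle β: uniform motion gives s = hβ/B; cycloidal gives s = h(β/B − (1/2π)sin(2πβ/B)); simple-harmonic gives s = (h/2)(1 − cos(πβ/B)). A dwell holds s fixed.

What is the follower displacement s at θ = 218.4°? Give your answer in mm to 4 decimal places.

seg 1 [0°–20.2°] cycloidal, h=8: full span → s += 8 → s = 8.0000
seg 2 [20.2°–98.2°] simple-harmonic, h=-8: full span → s += -8 → s = 0.0000
seg 3 [98.2°–161.4°] cycloidal, h=20: full span → s += 20 → s = 20.0000
seg 4 [161.4°–215.9°] dwell: s stays 20.0000
seg 5 [215.9°–330.9°] cycloidal, h=16: θ=218.4° here. β=2.5, B=115. 16·(0.0217 − sin(2π·0.0217)/(2π)) = 0.0011 → s = 20.0011

20.0011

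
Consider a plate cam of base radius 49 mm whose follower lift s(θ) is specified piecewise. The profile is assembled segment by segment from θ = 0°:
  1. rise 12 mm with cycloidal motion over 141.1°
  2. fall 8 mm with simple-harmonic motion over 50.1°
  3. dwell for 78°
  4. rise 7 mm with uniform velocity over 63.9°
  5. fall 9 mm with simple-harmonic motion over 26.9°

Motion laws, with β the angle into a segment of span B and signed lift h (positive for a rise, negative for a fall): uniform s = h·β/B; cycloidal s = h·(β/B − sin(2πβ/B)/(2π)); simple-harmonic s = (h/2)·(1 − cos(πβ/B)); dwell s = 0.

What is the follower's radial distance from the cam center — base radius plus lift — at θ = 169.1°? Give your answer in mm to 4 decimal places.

seg 1 [0°–141.1°] cycloidal, h=12: full span → s += 12 → s = 12.0000
seg 2 [141.1°–191.2°] simple-harmonic, h=-8: θ=169.1° here. β=28, B=50.1. -8/2·(1 − cos(π·0.5589)) = -4.7357 → s = 7.2643
radial distance = base radius + s = 49 + 7.2643 = 56.2643

56.2643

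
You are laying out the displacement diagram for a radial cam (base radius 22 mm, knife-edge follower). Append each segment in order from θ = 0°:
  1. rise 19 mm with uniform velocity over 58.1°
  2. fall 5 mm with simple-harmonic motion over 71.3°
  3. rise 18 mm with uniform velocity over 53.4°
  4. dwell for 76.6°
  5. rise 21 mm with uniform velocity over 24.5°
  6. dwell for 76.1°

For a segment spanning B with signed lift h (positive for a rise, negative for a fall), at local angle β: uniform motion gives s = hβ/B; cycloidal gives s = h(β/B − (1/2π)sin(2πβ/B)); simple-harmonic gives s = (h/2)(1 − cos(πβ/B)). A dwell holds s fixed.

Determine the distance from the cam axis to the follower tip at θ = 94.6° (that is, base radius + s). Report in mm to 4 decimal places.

seg 1 [0°–58.1°] uniform, h=19: full span → s += 19 → s = 19.0000
seg 2 [58.1°–129.4°] simple-harmonic, h=-5: θ=94.6° here. β=36.5, B=71.3. -5/2·(1 − cos(π·0.5119)) = -2.5936 → s = 16.4064
radial distance = base radius + s = 22 + 16.4064 = 38.4064

38.4064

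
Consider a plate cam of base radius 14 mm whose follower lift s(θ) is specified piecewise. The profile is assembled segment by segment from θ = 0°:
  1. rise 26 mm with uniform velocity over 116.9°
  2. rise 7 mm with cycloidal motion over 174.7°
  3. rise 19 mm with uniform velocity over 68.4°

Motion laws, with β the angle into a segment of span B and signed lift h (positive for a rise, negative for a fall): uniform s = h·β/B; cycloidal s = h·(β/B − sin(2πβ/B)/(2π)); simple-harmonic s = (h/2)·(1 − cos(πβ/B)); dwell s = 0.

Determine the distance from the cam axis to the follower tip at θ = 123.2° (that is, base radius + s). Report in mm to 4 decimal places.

seg 1 [0°–116.9°] uniform, h=26: full span → s += 26 → s = 26.0000
seg 2 [116.9°–291.6°] cycloidal, h=7: θ=123.2° here. β=6.3, B=174.7. 7·(0.0361 − sin(2π·0.0361)/(2π)) = 0.0022 → s = 26.0022
radial distance = base radius + s = 14 + 26.0022 = 40.0022

40.0022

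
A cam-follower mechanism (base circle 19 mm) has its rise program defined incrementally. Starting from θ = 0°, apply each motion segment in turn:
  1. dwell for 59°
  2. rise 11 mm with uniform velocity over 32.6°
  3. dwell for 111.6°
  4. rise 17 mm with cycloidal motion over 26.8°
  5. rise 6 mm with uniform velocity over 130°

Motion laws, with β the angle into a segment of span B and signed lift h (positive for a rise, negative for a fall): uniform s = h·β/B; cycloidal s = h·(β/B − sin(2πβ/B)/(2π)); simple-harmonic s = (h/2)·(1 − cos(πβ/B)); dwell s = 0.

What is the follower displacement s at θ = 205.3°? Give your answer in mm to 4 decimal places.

seg 1 [0°–59°] dwell: s stays 0.0000
seg 2 [59°–91.6°] uniform, h=11: full span → s += 11 → s = 11.0000
seg 3 [91.6°–203.2°] dwell: s stays 11.0000
seg 4 [203.2°–230°] cycloidal, h=17: θ=205.3° here. β=2.1, B=26.8. 17·(0.0784 − sin(2π·0.0784)/(2π)) = 0.0532 → s = 11.0532

11.0532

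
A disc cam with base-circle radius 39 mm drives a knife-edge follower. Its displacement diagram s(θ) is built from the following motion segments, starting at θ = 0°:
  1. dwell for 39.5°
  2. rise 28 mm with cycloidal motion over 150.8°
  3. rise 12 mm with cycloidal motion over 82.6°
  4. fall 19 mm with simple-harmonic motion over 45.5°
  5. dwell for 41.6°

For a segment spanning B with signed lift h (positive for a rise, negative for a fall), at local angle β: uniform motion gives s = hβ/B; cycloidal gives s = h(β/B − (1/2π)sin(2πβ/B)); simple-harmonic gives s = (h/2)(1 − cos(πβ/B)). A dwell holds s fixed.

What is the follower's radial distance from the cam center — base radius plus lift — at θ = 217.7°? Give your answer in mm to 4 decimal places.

seg 1 [0°–39.5°] dwell: s stays 0.0000
seg 2 [39.5°–190.3°] cycloidal, h=28: full span → s += 28 → s = 28.0000
seg 3 [190.3°–272.9°] cycloidal, h=12: θ=217.7° here. β=27.4, B=82.6. 12·(0.3317 − sin(2π·0.3317)/(2π)) = 2.3170 → s = 30.3170
radial distance = base radius + s = 39 + 30.3170 = 69.3170

69.3170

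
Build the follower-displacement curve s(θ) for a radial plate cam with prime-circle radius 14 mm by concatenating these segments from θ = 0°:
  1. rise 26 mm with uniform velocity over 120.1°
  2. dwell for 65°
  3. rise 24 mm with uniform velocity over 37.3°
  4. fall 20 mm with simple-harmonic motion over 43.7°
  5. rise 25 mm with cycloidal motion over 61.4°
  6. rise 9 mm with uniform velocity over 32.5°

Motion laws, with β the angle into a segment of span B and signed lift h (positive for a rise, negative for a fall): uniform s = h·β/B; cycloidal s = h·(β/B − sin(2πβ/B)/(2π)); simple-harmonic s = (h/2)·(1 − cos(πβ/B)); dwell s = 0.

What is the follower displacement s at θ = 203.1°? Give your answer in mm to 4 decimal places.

seg 1 [0°–120.1°] uniform, h=26: full span → s += 26 → s = 26.0000
seg 2 [120.1°–185.1°] dwell: s stays 26.0000
seg 3 [185.1°–222.4°] uniform, h=24: θ=203.1° here. β=18, B=37.3. 24·18/37.3 = 11.5818 → s = 37.5818

37.5818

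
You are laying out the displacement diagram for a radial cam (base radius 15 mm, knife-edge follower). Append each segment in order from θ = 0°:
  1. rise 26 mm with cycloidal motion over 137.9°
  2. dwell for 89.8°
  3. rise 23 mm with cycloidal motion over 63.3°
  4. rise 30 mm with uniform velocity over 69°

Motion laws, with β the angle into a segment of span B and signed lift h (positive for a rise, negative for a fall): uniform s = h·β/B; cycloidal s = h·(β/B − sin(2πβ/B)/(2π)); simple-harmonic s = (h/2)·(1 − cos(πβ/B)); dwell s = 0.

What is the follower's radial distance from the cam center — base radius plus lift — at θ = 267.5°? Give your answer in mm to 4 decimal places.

seg 1 [0°–137.9°] cycloidal, h=26: full span → s += 26 → s = 26.0000
seg 2 [137.9°–227.7°] dwell: s stays 26.0000
seg 3 [227.7°–291°] cycloidal, h=23: θ=267.5° here. β=39.8, B=63.3. 23·(0.6288 − sin(2π·0.6288)/(2π)) = 17.1100 → s = 43.1100
radial distance = base radius + s = 15 + 43.1100 = 58.1100

58.1100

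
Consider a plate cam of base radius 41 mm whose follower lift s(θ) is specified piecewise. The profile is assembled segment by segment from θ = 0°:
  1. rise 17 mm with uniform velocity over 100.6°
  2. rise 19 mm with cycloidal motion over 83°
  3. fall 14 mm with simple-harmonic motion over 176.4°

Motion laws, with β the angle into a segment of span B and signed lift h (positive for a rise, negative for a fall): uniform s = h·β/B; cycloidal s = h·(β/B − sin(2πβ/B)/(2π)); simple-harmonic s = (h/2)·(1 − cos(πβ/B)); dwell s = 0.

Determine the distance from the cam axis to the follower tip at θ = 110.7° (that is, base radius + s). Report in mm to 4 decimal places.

seg 1 [0°–100.6°] uniform, h=17: full span → s += 17 → s = 17.0000
seg 2 [100.6°–183.6°] cycloidal, h=19: θ=110.7° here. β=10.1, B=83. 19·(0.1217 − sin(2π·0.1217)/(2π)) = 0.2188 → s = 17.2188
radial distance = base radius + s = 41 + 17.2188 = 58.2188

58.2188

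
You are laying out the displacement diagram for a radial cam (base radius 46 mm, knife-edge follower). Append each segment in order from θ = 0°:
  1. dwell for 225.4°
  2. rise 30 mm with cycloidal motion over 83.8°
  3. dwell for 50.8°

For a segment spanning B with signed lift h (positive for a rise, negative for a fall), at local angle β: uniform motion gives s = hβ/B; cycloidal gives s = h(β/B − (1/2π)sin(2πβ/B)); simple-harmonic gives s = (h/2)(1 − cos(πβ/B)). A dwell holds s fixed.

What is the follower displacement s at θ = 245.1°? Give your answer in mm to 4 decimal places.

seg 1 [0°–225.4°] dwell: s stays 0.0000
seg 2 [225.4°–309.2°] cycloidal, h=30: θ=245.1° here. β=19.7, B=83.8. 30·(0.2351 − sin(2π·0.2351)/(2π)) = 2.2988 → s = 2.2988

2.2988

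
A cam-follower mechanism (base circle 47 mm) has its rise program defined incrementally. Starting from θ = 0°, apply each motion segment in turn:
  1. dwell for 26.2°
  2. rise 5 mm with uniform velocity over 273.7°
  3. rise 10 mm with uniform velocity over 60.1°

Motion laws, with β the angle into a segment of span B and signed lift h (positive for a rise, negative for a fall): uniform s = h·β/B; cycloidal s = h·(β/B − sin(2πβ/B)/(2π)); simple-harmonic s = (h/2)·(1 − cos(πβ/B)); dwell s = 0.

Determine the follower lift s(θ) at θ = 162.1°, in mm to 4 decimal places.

seg 1 [0°–26.2°] dwell: s stays 0.0000
seg 2 [26.2°–299.9°] uniform, h=5: θ=162.1° here. β=135.9, B=273.7. 5·135.9/273.7 = 2.4826 → s = 2.4826

2.4826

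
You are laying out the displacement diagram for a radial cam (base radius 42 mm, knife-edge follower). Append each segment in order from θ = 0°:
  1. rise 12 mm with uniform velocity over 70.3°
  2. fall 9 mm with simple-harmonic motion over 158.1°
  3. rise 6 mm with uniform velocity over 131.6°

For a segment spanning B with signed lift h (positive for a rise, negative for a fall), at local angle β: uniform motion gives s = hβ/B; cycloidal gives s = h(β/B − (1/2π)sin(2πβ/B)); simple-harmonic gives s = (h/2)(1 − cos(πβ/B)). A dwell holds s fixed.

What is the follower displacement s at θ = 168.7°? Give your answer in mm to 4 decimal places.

seg 1 [0°–70.3°] uniform, h=12: full span → s += 12 → s = 12.0000
seg 2 [70.3°–228.4°] simple-harmonic, h=-9: θ=168.7° here. β=98.4, B=158.1. -9/2·(1 − cos(π·0.6224)) = -6.1879 → s = 5.8121

5.8121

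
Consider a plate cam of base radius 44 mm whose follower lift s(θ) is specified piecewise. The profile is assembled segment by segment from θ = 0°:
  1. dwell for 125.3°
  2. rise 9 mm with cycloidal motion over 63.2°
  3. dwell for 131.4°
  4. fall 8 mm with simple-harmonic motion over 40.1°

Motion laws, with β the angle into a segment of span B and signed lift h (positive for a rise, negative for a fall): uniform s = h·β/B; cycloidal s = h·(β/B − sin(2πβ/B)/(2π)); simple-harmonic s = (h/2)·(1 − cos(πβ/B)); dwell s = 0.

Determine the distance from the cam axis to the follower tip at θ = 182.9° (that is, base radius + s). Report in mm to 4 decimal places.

seg 1 [0°–125.3°] dwell: s stays 0.0000
seg 2 [125.3°–188.5°] cycloidal, h=9: θ=182.9° here. β=57.6, B=63.2. 9·(0.9114 − sin(2π·0.9114)/(2π)) = 8.9594 → s = 8.9594
radial distance = base radius + s = 44 + 8.9594 = 52.9594

52.9594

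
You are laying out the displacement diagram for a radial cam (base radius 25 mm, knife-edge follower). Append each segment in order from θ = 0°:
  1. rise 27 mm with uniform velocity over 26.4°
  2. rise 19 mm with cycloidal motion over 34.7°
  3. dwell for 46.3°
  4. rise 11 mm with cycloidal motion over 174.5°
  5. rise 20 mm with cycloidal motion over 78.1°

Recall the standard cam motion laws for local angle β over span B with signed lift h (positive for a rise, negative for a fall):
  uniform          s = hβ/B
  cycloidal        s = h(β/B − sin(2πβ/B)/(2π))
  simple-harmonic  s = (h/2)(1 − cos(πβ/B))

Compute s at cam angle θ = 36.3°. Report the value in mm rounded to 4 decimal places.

seg 1 [0°–26.4°] uniform, h=27: full span → s += 27 → s = 27.0000
seg 2 [26.4°–61.1°] cycloidal, h=19: θ=36.3° here. β=9.9, B=34.7. 19·(0.2853 − sin(2π·0.2853)/(2π)) = 2.4709 → s = 29.4709

29.4709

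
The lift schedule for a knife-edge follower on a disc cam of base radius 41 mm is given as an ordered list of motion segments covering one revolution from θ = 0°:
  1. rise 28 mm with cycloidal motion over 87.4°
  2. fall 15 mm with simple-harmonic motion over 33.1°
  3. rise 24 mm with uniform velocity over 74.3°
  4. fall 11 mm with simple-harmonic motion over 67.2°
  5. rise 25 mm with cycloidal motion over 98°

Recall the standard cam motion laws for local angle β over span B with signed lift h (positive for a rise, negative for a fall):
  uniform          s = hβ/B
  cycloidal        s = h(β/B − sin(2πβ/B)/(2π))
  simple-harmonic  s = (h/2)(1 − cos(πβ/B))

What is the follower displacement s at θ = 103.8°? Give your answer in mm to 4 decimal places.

seg 1 [0°–87.4°] cycloidal, h=28: full span → s += 28 → s = 28.0000
seg 2 [87.4°–120.5°] simple-harmonic, h=-15: θ=103.8° here. β=16.4, B=33.1. -15/2·(1 − cos(π·0.4955)) = -7.3932 → s = 20.6068

20.6068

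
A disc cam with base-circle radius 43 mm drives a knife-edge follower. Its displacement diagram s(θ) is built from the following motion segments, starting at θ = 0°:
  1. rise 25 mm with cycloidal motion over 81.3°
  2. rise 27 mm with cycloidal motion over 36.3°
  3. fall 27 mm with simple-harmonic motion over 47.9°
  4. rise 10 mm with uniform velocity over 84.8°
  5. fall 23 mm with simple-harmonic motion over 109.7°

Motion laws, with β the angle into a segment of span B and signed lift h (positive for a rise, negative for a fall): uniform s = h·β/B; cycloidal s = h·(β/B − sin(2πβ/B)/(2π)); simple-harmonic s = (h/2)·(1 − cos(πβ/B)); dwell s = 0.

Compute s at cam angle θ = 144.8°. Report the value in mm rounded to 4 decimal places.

seg 1 [0°–81.3°] cycloidal, h=25: full span → s += 25 → s = 25.0000
seg 2 [81.3°–117.6°] cycloidal, h=27: full span → s += 27 → s = 52.0000
seg 3 [117.6°–165.5°] simple-harmonic, h=-27: θ=144.8° here. β=27.2, B=47.9. -27/2·(1 − cos(π·0.5678)) = -16.3559 → s = 35.6441

35.6441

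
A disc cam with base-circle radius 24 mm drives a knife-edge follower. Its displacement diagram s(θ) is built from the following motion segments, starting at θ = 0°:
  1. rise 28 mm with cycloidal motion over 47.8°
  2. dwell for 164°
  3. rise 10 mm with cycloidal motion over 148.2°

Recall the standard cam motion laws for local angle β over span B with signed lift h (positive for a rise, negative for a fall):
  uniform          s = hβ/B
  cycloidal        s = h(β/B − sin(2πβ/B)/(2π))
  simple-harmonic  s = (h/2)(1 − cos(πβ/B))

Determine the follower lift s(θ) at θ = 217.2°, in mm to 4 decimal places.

seg 1 [0°–47.8°] cycloidal, h=28: full span → s += 28 → s = 28.0000
seg 2 [47.8°–211.8°] dwell: s stays 28.0000
seg 3 [211.8°–360°] cycloidal, h=10: θ=217.2° here. β=5.4, B=148.2. 10·(0.0364 − sin(2π·0.0364)/(2π)) = 0.0032 → s = 28.0032

28.0032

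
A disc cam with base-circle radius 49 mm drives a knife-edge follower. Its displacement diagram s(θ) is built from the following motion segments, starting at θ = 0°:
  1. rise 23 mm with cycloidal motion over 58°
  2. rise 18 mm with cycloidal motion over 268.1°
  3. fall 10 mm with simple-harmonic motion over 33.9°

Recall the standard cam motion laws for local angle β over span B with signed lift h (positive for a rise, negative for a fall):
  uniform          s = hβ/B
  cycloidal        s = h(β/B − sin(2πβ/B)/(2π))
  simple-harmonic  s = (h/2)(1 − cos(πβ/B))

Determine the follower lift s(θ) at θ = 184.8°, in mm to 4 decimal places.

seg 1 [0°–58°] cycloidal, h=23: full span → s += 23 → s = 23.0000
seg 2 [58°–326.1°] cycloidal, h=18: θ=184.8° here. β=126.8, B=268.1. 18·(0.4730 − sin(2π·0.4730)/(2π)) = 8.0288 → s = 31.0288

31.0288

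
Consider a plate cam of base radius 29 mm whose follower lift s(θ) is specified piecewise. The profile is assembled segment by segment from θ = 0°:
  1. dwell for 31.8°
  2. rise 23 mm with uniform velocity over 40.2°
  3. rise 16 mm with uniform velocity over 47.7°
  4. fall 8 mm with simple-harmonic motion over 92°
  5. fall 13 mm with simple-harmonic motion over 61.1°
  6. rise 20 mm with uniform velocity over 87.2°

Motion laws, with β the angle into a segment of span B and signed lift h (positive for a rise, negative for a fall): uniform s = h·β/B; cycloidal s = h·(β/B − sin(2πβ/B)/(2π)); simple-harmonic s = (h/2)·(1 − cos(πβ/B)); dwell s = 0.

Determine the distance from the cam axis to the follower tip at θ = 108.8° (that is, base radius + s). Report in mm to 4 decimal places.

seg 1 [0°–31.8°] dwell: s stays 0.0000
seg 2 [31.8°–72°] uniform, h=23: full span → s += 23 → s = 23.0000
seg 3 [72°–119.7°] uniform, h=16: θ=108.8° here. β=36.8, B=47.7. 16·36.8/47.7 = 12.3438 → s = 35.3438
radial distance = base radius + s = 29 + 35.3438 = 64.3438

64.3438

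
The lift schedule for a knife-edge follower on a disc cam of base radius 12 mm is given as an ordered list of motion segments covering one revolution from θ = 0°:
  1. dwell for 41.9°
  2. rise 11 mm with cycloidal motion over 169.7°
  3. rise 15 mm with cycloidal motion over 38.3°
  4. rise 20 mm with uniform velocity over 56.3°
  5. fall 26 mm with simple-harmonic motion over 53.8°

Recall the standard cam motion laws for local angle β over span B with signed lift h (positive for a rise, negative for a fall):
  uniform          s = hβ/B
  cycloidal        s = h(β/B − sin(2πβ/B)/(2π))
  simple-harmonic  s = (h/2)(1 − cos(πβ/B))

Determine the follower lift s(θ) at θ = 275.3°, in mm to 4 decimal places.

seg 1 [0°–41.9°] dwell: s stays 0.0000
seg 2 [41.9°–211.6°] cycloidal, h=11: full span → s += 11 → s = 11.0000
seg 3 [211.6°–249.9°] cycloidal, h=15: full span → s += 15 → s = 26.0000
seg 4 [249.9°–306.2°] uniform, h=20: θ=275.3° here. β=25.4, B=56.3. 20·25.4/56.3 = 9.0231 → s = 35.0231

35.0231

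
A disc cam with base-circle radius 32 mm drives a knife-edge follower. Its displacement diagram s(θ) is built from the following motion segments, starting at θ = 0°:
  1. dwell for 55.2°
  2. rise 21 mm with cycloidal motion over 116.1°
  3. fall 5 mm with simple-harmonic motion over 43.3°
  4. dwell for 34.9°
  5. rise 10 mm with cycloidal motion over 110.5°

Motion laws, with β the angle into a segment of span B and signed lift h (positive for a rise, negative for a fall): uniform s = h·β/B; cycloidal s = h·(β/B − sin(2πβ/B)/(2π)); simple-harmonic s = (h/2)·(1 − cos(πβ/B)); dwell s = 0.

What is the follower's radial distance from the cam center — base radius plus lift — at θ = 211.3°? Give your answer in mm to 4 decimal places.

seg 1 [0°–55.2°] dwell: s stays 0.0000
seg 2 [55.2°–171.3°] cycloidal, h=21: full span → s += 21 → s = 21.0000
seg 3 [171.3°–214.6°] simple-harmonic, h=-5: θ=211.3° here. β=40, B=43.3. -5/2·(1 − cos(π·0.9238)) = -4.9287 → s = 16.0713
radial distance = base radius + s = 32 + 16.0713 = 48.0713

48.0713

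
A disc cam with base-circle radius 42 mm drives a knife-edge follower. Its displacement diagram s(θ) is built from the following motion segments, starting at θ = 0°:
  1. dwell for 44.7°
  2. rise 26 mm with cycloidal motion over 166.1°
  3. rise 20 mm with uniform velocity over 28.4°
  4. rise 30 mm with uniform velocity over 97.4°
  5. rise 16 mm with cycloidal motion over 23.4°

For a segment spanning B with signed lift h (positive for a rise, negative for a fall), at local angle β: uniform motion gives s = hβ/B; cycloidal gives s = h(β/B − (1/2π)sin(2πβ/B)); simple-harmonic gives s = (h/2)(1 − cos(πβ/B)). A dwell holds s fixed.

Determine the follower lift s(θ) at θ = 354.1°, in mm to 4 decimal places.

seg 1 [0°–44.7°] dwell: s stays 0.0000
seg 2 [44.7°–210.8°] cycloidal, h=26: full span → s += 26 → s = 26.0000
seg 3 [210.8°–239.2°] uniform, h=20: full span → s += 20 → s = 46.0000
seg 4 [239.2°–336.6°] uniform, h=30: full span → s += 30 → s = 76.0000
seg 5 [336.6°–360°] cycloidal, h=16: θ=354.1° here. β=17.5, B=23.4. 16·(0.7479 − sin(2π·0.7479)/(2π)) = 14.5121 → s = 90.5121

90.5121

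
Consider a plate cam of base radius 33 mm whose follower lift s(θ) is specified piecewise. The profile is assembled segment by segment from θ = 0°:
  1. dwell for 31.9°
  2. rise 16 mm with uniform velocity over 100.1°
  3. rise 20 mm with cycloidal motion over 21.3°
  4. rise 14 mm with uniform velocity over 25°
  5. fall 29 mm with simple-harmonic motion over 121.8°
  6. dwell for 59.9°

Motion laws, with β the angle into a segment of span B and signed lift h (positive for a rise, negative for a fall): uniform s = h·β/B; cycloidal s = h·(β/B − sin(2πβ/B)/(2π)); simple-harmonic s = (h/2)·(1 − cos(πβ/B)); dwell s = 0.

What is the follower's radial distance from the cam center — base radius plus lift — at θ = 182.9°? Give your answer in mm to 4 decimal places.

seg 1 [0°–31.9°] dwell: s stays 0.0000
seg 2 [31.9°–132°] uniform, h=16: full span → s += 16 → s = 16.0000
seg 3 [132°–153.3°] cycloidal, h=20: full span → s += 20 → s = 36.0000
seg 4 [153.3°–178.3°] uniform, h=14: full span → s += 14 → s = 50.0000
seg 5 [178.3°–300.1°] simple-harmonic, h=-29: θ=182.9° here. β=4.6, B=121.8. -29/2·(1 − cos(π·0.0378)) = -0.1019 → s = 49.8981
radial distance = base radius + s = 33 + 49.8981 = 82.8981

82.8981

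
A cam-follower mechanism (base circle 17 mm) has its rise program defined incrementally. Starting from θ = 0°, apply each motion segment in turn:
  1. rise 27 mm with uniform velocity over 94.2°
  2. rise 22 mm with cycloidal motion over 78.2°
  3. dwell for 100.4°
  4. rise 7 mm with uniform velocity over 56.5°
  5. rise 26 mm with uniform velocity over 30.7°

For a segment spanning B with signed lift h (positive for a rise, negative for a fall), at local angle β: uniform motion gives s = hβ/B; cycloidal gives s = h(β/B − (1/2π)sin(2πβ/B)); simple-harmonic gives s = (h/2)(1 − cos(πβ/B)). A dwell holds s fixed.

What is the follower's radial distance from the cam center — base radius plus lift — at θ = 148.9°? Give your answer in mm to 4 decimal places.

seg 1 [0°–94.2°] uniform, h=27: full span → s += 27 → s = 27.0000
seg 2 [94.2°–172.4°] cycloidal, h=22: θ=148.9° here. β=54.7, B=78.2. 22·(0.6995 − sin(2π·0.6995)/(2π)) = 18.7153 → s = 45.7153
radial distance = base radius + s = 17 + 45.7153 = 62.7153

62.7153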